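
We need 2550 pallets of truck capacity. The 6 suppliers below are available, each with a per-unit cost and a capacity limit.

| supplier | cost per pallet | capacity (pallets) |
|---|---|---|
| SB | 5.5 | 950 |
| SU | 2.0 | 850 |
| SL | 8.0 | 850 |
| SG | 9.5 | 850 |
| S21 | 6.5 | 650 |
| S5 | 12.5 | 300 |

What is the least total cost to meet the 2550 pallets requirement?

11950

Use suppliers in increasing cost order.
SU at 2.0: take all 850 pallets ; 1700 still needed.
SB (5.5): use full 950 ; 750 pallets to go.
Take 650 from S21 at 6.5 ; need 100 more.
Take 100 from SL at 8.0 to finish.
SG, S5: unused.
Cost = 850×2.0 + 950×5.5 + 650×6.5 + 100×8.0 = 11950.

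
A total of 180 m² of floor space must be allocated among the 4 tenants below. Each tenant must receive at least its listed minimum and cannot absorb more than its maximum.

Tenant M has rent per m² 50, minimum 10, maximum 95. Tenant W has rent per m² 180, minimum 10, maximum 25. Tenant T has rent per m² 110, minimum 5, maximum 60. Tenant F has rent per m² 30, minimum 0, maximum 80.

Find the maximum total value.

Meeting every minimum uses 10+10+5+0 = 25 m², leaving 155.
Highest rent per m² first: Tenant W 180 > Tenant T 110 > Tenant M 50 > Tenant F 30.
Tenant W: +15 to 25 (cap) ; 140 left.
Tenant T: +55 to 60 (cap) ; 85 left.
Tenant M takes 85 more to reach its cap of 95 ; 0 left.
Total = 50×95 + 180×25 + 110×60 = 15850.

15850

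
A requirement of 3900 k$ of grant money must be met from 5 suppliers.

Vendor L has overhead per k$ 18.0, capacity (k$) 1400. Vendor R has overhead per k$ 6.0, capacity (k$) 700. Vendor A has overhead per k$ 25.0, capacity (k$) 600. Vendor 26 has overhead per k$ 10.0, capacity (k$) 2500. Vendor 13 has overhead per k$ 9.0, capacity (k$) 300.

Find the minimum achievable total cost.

Cheapest first:
Take 700 from Vendor R at 6.0 — need 3200 more.
Vendor 13 (9.0): use full 300 — 2900 k$ to go.
Take 2500 from Vendor 26 at 10.0 — need 400 more.
Vendor L at 18.0: take 400 of its 1400 — requirement met.
Vendor A: unused.
Cost = 700×6.0 + 300×9.0 + 2500×10.0 + 400×18.0 = 39100.

39100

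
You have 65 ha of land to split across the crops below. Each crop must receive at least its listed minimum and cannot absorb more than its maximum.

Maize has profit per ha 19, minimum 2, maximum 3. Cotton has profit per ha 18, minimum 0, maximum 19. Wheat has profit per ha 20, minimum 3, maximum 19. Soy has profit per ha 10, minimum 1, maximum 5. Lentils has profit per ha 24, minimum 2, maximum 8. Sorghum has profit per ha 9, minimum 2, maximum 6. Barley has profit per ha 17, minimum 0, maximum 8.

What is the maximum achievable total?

Meeting every minimum uses 2+0+3+1+2+2+0 = 10 ha, leaving 55.
Rank by profit per ha: Lentils 24 > Wheat 20 > Maize 19 > Cotton 18 > Barley 17 > Soy 10 > Sorghum 9.
Lentils: +6 to 8 (cap) → 49 left.
Give Wheat 16 more to hit its cap of 19 → 33 left.
Give Maize 1 more to hit its cap of 3 → 32 left.
Give Cotton 19 more to hit its cap of 19 → 13 left.
Barley: +8 to 8 (cap) → 5 left.
Soy takes 4 more to reach its cap of 5 → 1 left.
Only 1 left; Sorghum takes them to reach 3.
Total = 19×3 + 18×19 + 20×19 + 10×5 + 24×8 + 9×3 + 17×8 = 1184.

1184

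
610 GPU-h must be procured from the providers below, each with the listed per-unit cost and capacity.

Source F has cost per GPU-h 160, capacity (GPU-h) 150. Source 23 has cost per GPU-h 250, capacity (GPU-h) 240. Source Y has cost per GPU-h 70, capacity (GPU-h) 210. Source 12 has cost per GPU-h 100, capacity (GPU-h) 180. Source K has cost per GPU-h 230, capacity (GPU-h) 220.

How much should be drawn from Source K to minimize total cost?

70

Fill from the cheapest provider first.
Take 210 from Source Y at 70 ; need 400 more.
Source 12 (100): use full 180 ; 220 GPU-h to go.
Take 150 from Source F at 160 ; need 70 more.
Source K (230): take the remaining 70 ; done.
Source 23: unused.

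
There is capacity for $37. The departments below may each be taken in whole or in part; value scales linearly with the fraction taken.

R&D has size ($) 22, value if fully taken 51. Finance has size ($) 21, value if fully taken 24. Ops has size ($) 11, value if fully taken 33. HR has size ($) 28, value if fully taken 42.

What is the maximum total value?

90

Sort by value density: Ops 33/11≈3, R&D 51/22≈2.32, HR 42/28≈1.5, Finance 24/21≈1.14.
Take all of Ops (11 $, value 33) — 26 $ left.
All 22 $ of R&D fit (value 51) — 4 remain.
Fill the last 4 $ with part of HR: 4/28 of it earns 6.
Total value = 90.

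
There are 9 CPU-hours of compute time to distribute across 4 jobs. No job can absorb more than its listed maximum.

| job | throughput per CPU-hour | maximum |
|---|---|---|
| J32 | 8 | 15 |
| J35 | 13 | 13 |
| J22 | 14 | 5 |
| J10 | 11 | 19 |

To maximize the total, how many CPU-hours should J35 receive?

Order the jobs by throughput per CPU-hour: J22 14 > J35 13 > J10 11 > J32 8.
Give J22 5 to hit its cap of 5 — 4 left.
J35 has room for 13 but only 4 remain, so it gets 4.

4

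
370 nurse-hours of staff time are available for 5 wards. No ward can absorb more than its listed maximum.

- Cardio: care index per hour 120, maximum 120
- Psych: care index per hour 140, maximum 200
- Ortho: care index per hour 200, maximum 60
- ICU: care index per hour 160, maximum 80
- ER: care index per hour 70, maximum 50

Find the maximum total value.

56400

Highest care index per hour first: Ortho 200 > ICU 160 > Psych 140 > Cardio 120 > ER 70.
Ortho takes 60 to reach its cap of 60 ; 310 left.
ICU: +80 to 80 (cap) ; 230 left.
Psych: +200 to 200 (cap) ; 30 left.
Only 30 left; Cardio takes them to reach 30.
Total = 120×30 + 140×200 + 200×60 + 160×80 = 56400.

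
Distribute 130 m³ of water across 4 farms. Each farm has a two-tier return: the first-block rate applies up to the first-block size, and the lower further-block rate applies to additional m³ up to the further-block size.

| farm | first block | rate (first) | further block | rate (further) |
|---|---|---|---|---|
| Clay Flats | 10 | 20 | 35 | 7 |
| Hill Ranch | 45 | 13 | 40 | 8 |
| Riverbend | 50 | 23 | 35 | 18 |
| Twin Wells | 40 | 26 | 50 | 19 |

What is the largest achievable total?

Treat each block as its own option and order by rate: Twin Wells/first 26 > Riverbend/first 23 > Clay Flats/first 20 > Twin Wells/second 19 > Riverbend/second 18 > Hill Ranch/first 13 > Hill Ranch/second 8 > Clay Flats/second 7.
Twin Wells/first (26): +40 — 90 left.
Riverbend/first (23): +50 — 40 left.
Clay Flats first at 20: fill all 10 — 30 left.
Twin Wells second at 19: only 30 left, fill 30.
Total = 26×40 + 23×50 + 20×10 + 19×30 = 2960.

2960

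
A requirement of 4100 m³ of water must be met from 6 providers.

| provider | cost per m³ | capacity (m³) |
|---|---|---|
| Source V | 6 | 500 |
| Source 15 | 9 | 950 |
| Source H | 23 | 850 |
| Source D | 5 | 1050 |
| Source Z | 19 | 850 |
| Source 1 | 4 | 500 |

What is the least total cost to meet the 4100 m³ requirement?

Fill from the cheapest provider first.
Source 1 (4): use full 500 ; 3600 m³ to go.
Source D at 5: take all 1050 m³ ; 2550 still needed.
Source V at 6: take all 500 m³ ; 2050 still needed.
Source 15 (9): use full 950 ; 1100 m³ to go.
Source Z at 19: take all 850 m³ ; 250 still needed.
Take 250 from Source H at 23 to finish.
Cost = 500×4 + 1050×5 + 500×6 + 950×9 + 850×19 + 250×23 = 40700.

40700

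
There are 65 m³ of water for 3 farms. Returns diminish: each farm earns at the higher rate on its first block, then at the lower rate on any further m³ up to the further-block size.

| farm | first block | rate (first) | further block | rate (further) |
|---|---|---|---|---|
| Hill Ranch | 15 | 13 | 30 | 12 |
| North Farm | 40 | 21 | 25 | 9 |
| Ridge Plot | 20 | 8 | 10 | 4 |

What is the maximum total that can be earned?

1155

Order all 6 blocks by rate: North Farm/first 21 > Hill Ranch/first 13 > Hill Ranch/second 12 > North Farm/second 9 > Ridge Plot/first 8 > Ridge Plot/second 4.
Fill North Farm first block (40 at 21) ; 25 left.
Hill Ranch/first (13): +15 ; 10 left.
Hill Ranch/second: +10 of 30 at 12; pool empty.
Total = 21×40 + 13×15 + 12×10 = 1155.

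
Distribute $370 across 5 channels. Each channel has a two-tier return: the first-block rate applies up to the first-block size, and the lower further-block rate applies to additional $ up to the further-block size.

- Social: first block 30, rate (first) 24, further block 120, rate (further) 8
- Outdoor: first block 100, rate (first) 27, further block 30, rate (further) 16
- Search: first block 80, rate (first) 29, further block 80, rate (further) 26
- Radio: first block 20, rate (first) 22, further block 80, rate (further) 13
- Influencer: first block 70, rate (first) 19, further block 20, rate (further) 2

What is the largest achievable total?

9400

Order all 10 blocks by rate: Search/first 29 > Outdoor/first 27 > Search/second 26 > Social/first 24 > Radio/first 22 > Influencer/first 19 > Outdoor/second 16 > Radio/second 13 > Social/second 8 > Influencer/second 2.
Search first at 29: fill all 80 — 290 left.
Fill Outdoor first block (100 at 27) — 190 left.
Search/second (26): +80 — 110 left.
Social first at 24: fill all 30 — 80 left.
Fill Radio first block (20 at 22) — 60 left.
60 remain; put them into Influencer first at 19.
Total = 29×80 + 27×100 + 26×80 + 24×30 + 22×20 + 19×60 = 9400.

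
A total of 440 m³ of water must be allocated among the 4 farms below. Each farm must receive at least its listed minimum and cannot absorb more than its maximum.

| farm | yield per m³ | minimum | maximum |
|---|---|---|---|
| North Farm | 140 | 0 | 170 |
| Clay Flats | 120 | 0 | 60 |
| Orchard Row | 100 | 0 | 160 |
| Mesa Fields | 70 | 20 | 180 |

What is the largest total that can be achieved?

Meeting every minimum uses 0+0+0+20 = 20 m³, leaving 420.
Rank by yield per m³: North Farm 140 > Clay Flats 120 > Orchard Row 100 > Mesa Fields 70.
Give North Farm 170 more to hit its cap of 170 ; 250 left.
Clay Flats: +60 to 60 (cap) ; 190 left.
Orchard Row takes 160 more to reach its cap of 160 ; 30 left.
Mesa Fields: +30 (room for 160) → 50. Pool exhausted.
Total = 140×170 + 120×60 + 100×160 + 70×50 = 50500.

50500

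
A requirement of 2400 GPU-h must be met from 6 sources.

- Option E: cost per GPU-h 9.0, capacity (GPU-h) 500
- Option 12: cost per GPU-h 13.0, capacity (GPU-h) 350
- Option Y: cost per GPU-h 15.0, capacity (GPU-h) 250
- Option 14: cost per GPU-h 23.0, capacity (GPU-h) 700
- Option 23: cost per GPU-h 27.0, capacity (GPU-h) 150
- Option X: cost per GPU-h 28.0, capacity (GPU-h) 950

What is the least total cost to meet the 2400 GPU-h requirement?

45550

Cheapest first:
Option E (9.0): use full 500 — 1900 GPU-h to go.
Option 12 (13.0): use full 350 — 1550 GPU-h to go.
Option Y at 15.0: take all 250 GPU-h — 1300 still needed.
Take 700 from Option 14 at 23.0 — need 600 more.
Option 23 at 27.0: take all 150 GPU-h — 450 still needed.
Option X (28.0): take the remaining 450 — done.
Cost = 500×9.0 + 350×13.0 + 250×15.0 + 700×23.0 + 150×27.0 + 450×28.0 = 45550.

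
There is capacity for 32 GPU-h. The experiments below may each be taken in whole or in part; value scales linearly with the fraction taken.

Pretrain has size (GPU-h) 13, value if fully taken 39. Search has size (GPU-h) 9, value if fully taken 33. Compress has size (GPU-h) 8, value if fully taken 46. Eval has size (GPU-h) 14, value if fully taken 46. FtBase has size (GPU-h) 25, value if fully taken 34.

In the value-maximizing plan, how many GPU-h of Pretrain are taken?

Sort by value density: Compress 46/8≈5.75, Search 33/9≈3.67, Eval 46/14≈3.29, Pretrain 39/13≈3, FtBase 34/25≈1.36.
Compress: take in full, 8 GPU-h for value 46 → 24 left.
All 9 GPU-h of Search fit (value 33) → 15 remain.
All 14 GPU-h of Eval fit (value 46) → 1 remain.
1 GPU-h left: a 1/13 share of Pretrain gives 39×1/13 = 3.

1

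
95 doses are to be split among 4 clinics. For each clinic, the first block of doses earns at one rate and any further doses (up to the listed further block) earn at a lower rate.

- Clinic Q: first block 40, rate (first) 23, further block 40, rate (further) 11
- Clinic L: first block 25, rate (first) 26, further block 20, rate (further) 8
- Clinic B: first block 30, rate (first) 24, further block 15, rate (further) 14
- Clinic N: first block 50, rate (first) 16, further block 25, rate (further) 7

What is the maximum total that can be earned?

2290

Treat each block as its own option and order by rate: Clinic L/tier1 26 > Clinic B/tier1 24 > Clinic Q/tier1 23 > Clinic N/tier1 16 > Clinic B/tier2 14 > Clinic Q/tier2 11 > Clinic L/tier2 8 > Clinic N/tier2 7.
Fill Clinic L tier1 block (25 at 26) — 70 left.
Fill Clinic B tier1 block (30 at 24) — 40 left.
Clinic Q/tier1 (23): +40 — 0 left.
Total = 26×25 + 24×30 + 23×40 = 2290.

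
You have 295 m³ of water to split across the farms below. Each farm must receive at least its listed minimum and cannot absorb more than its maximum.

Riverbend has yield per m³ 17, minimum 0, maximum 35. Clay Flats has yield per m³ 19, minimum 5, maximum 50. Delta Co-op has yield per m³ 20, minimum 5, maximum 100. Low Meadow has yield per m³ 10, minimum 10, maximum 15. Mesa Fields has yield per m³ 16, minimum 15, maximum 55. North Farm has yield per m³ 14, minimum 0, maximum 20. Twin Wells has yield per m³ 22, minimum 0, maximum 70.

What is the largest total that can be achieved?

Meeting every minimum uses 0+5+5+10+15+0+0 = 35 m³, leaving 260.
Highest yield per m³ first: Twin Wells 22 > Delta Co-op 20 > Clay Flats 19 > Riverbend 17 > Mesa Fields 16 > North Farm 14 > Low Meadow 10.
Twin Wells takes 70 more to reach its cap of 70 → 190 left.
Give Delta Co-op 95 more to hit its cap of 100 → 95 left.
Give Clay Flats 45 more to hit its cap of 50 → 50 left.
Riverbend takes 35 more to reach its cap of 35 → 15 left.
Mesa Fields: +15 (room for 40) → 30. Pool exhausted.
Total = 17×35 + 19×50 + 20×100 + 10×10 + 16×30 + 22×70 = 5665.

5665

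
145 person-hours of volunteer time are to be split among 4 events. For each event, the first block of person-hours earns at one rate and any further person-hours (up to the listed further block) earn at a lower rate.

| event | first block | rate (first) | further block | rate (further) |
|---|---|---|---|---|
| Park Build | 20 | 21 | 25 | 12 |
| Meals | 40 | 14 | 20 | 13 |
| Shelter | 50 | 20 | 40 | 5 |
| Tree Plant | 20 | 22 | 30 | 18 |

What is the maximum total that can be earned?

2750

Rank every tier by rate: Tree Plant/first 22 > Park Build/first 21 > Shelter/first 20 > Tree Plant/second 18 > Meals/first 14 > Meals/second 13 > Park Build/second 12 > Shelter/second 5.
Fill Tree Plant first block (20 at 22) ; 125 left.
Park Build first at 21: fill all 20 ; 105 left.
Shelter/first (20): +50 ; 55 left.
Tree Plant second at 18: fill all 30 ; 25 left.
Meals/first: +25 of 40 at 14; pool empty.
Total = 22×20 + 21×20 + 20×50 + 18×30 + 14×25 = 2750.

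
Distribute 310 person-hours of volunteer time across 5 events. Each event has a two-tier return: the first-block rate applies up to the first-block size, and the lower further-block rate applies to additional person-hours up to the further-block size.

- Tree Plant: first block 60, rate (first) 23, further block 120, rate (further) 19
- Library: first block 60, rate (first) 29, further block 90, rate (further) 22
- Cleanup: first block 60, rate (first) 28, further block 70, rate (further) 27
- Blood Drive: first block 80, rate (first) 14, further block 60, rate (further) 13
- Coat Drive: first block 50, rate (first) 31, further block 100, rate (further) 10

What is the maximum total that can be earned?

Rank every tier by rate: Coat Drive/first 31 > Library/first 29 > Cleanup/first 28 > Cleanup/second 27 > Tree Plant/first 23 > Library/second 22 > Tree Plant/second 19 > Blood Drive/first 14 > Blood Drive/second 13 > Coat Drive/second 10.
Fill Coat Drive first block (50 at 31) → 260 left.
Library first at 29: fill all 60 → 200 left.
Cleanup/first (28): +60 → 140 left.
Cleanup second at 27: fill all 70 → 70 left.
Tree Plant first at 23: fill all 60 → 10 left.
Library second at 22: only 10 left, fill 10.
Total = 31×50 + 29×60 + 28×60 + 27×70 + 23×60 + 22×10 = 8460.

8460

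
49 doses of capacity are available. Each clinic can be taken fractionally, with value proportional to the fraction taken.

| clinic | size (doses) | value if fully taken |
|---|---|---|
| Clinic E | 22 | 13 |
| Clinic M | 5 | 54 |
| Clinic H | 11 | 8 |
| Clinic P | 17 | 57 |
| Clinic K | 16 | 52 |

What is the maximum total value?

171

Rank by value-to-size ratio: Clinic M 54/5≈10.8, Clinic P 57/17≈3.35, Clinic K 52/16≈3.25, Clinic H 8/11≈0.727, Clinic E 13/22≈0.591.
Clinic M: take in full, 5 doses for value 54 → 44 left.
Take all of Clinic P (17 doses, value 57) → 27 doses left.
All 16 doses of Clinic K fit (value 52) → 11 remain.
Clinic H: take in full, 11 doses for value 8 → 0 left.
Total value = 171.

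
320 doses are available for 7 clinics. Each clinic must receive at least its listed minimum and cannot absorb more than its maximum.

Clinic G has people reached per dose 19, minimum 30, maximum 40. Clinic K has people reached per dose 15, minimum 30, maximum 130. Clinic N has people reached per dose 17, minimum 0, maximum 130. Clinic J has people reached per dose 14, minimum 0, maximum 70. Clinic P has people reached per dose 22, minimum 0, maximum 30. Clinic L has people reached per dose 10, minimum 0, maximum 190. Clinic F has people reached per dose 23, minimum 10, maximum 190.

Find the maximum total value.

Meeting every minimum uses 30+30+0+0+0+0+10 = 70 doses, leaving 250.
Rank by people reached per dose: Clinic F 23 > Clinic P 22 > Clinic G 19 > Clinic N 17 > Clinic K 15 > Clinic J 14 > Clinic L 10.
Clinic F: +180 to 190 (cap) ; 70 left.
Clinic P takes 30 more to reach its cap of 30 ; 40 left.
Clinic G: +10 to 40 (cap) ; 30 left.
Only 30 left; Clinic N takes them to reach 30.
Total = 19×40 + 15×30 + 17×30 + 22×30 + 23×190 = 6750.

6750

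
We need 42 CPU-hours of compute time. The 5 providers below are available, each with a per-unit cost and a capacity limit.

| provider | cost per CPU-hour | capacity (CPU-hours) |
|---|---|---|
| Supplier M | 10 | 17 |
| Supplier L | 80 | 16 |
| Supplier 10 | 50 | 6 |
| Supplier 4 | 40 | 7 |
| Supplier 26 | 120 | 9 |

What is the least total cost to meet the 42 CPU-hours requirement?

1710

Use providers in increasing cost order.
Supplier M (10): use full 17 → 25 CPU-hours to go.
Supplier 4 at 40: take all 7 CPU-hours → 18 still needed.
Supplier 10 (50): use full 6 → 12 CPU-hours to go.
Take 12 from Supplier L at 80 to finish.
Supplier 26: unused.
Cost = 17×10 + 7×40 + 6×50 + 12×80 = 1710.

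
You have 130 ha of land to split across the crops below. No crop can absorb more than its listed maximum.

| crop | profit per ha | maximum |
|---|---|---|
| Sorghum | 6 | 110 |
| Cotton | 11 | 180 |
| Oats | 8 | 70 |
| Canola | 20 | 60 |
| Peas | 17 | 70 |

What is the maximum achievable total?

Highest profit per ha first: Canola 20 > Peas 17 > Cotton 11 > Oats 8 > Sorghum 6.
Give Canola 60 to hit its cap of 60 ; 70 left.
Peas takes 70 to reach its cap of 70 ; 0 left.
Total = 20×60 + 17×70 = 2390.

2390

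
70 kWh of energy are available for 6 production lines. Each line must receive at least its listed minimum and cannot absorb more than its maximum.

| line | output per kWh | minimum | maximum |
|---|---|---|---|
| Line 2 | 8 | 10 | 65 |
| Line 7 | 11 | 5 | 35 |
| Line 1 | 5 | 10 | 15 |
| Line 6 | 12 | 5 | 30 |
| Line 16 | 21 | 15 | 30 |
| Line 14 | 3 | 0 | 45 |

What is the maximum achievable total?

Meeting every minimum uses 10+5+10+5+15+0 = 45 kWh, leaving 25.
Order the production lines by output per kWh: Line 16 21 > Line 6 12 > Line 7 11 > Line 2 8 > Line 1 5 > Line 14 3.
Line 16: +15 to 30 (cap) — 10 left.
Only 10 left; Line 6 takes them to reach 15.
Total = 8×10 + 11×5 + 5×10 + 12×15 + 21×30 = 995.

995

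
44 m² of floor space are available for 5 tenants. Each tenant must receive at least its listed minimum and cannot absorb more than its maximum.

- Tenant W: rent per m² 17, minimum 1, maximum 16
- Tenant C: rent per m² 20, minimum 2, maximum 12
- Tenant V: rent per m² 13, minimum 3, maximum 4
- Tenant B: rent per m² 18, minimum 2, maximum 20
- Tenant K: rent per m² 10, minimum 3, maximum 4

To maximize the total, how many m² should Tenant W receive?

Meeting every minimum uses 1+2+3+2+3 = 11 m², leaving 33.
Order the tenants by rent per m²: Tenant C 20 > Tenant B 18 > Tenant W 17 > Tenant V 13 > Tenant K 10.
Give Tenant C 10 more to hit its cap of 12 ; 23 left.
Give Tenant B 18 more to hit its cap of 20 ; 5 left.
Only 5 left; Tenant W takes them to reach 6.

6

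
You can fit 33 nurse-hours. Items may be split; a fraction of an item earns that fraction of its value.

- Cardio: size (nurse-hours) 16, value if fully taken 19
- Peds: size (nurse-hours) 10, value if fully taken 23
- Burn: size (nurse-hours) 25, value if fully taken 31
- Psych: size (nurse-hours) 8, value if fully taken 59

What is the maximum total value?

Sort by value density: Psych 59/8≈7.38, Peds 23/10≈2.3, Burn 31/25≈1.24, Cardio 19/16≈1.19.
Take all of Psych (8 nurse-hours, value 59) ; 25 nurse-hours left.
All 10 nurse-hours of Peds fit (value 23) ; 15 remain.
Fill the last 15 nurse-hours with part of Burn: 15/25 of it earns 18.6.
Total value = 100.6.

100.6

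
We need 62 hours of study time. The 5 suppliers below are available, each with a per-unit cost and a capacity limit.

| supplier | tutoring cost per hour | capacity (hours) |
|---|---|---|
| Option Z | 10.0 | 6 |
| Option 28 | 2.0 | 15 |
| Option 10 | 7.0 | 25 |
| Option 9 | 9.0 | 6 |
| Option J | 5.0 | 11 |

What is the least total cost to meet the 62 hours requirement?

Use suppliers in increasing cost order.
Option 28 at 2.0: take all 15 hours — 47 still needed.
Take 11 from Option J at 5.0 — need 36 more.
Option 10 (7.0): use full 25 — 11 hours to go.
Take 6 from Option 9 at 9.0 — need 5 more.
Take 5 from Option Z at 10.0 to finish.
Cost = 15×2.0 + 11×5.0 + 25×7.0 + 6×9.0 + 5×10.0 = 364.

364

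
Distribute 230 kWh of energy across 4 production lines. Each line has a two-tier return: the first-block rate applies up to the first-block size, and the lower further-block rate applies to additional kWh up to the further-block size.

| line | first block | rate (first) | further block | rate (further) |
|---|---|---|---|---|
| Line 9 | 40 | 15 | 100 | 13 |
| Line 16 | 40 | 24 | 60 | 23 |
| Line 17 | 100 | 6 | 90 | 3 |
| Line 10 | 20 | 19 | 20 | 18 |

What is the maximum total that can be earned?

4330

Rank every tier by rate: Line 16/first 24 > Line 16/second 23 > Line 10/first 19 > Line 10/second 18 > Line 9/first 15 > Line 9/second 13 > Line 17/first 6 > Line 17/second 3.
Fill Line 16 first block (40 at 24) ; 190 left.
Fill Line 16 second block (60 at 23) ; 130 left.
Line 10/first (19): +20 ; 110 left.
Line 10 second at 18: fill all 20 ; 90 left.
Line 9/first (15): +40 ; 50 left.
Line 9 second at 13: only 50 left, fill 50.
Total = 24×40 + 23×60 + 19×20 + 18×20 + 15×40 + 13×50 = 4330.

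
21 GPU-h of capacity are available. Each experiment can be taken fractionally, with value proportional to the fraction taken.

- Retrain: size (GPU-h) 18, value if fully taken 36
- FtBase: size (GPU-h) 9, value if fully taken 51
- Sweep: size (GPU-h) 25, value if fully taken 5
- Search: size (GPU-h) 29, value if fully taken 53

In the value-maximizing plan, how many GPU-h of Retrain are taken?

Rank by value-to-size ratio: FtBase 51/9≈5.67, Retrain 36/18≈2, Search 53/29≈1.83, Sweep 5/25≈0.2.
FtBase: take in full, 9 GPU-h for value 51 → 12 left.
Only 12 GPU-h remain; take 12/18 of Retrain for value 36×12/18 = 24.

12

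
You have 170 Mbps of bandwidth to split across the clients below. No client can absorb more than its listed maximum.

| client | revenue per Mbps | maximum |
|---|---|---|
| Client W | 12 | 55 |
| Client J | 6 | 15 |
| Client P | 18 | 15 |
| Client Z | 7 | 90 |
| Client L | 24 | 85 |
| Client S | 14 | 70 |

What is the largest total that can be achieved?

Order the clients by revenue per Mbps: Client L 24 > Client P 18 > Client S 14 > Client W 12 > Client Z 7 > Client J 6.
Give Client L 85 to hit its cap of 85 — 85 left.
Give Client P 15 to hit its cap of 15 — 70 left.
Client S takes 70 to reach its cap of 70 — 0 left.
Total = 18×15 + 24×85 + 14×70 = 3290.

3290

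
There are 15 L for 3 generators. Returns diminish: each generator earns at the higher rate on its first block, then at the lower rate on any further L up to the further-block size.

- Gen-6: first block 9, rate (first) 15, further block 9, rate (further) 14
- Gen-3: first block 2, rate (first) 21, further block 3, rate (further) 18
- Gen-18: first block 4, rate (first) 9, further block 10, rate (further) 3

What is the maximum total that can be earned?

245

Rank every tier by rate: Gen-3/T1 21 > Gen-3/T2 18 > Gen-6/T1 15 > Gen-6/T2 14 > Gen-18/T1 9 > Gen-18/T2 3.
Fill Gen-3 T1 block (2 at 21) → 13 left.
Fill Gen-3 T2 block (3 at 18) → 10 left.
Gen-6/T1 (15): +9 → 1 left.
Gen-6 T2 at 14: only 1 left, fill 1.
Total = 21×2 + 18×3 + 15×9 + 14×1 = 245.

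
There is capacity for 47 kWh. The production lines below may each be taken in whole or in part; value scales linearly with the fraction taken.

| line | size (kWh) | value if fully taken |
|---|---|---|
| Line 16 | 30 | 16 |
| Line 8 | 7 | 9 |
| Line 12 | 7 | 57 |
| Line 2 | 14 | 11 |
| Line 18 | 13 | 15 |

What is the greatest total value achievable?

95.2

Sort by value density: Line 12 57/7≈8.14, Line 8 9/7≈1.29, Line 18 15/13≈1.15, Line 2 11/14≈0.786, Line 16 16/30≈0.533.
Take all of Line 12 (7 kWh, value 57) — 40 kWh left.
Take all of Line 8 (7 kWh, value 9) — 33 kWh left.
Take all of Line 18 (13 kWh, value 15) — 20 kWh left.
Line 2: take in full, 14 kWh for value 11 — 6 left.
Only 6 kWh remain; take 6/30 of Line 16 for value 16×6/30 = 3.2.
Total value = 95.2.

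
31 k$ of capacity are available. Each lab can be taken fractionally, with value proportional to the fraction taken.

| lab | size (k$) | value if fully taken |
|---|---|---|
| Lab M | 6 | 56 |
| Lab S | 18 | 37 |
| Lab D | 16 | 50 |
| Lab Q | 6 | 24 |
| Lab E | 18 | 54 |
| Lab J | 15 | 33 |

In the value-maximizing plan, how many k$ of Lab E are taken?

Sort by value density: Lab M 56/6≈9.33, Lab Q 24/6≈4, Lab D 50/16≈3.12, Lab E 54/18≈3, Lab J 33/15≈2.2, Lab S 37/18≈2.06.
Lab M: take in full, 6 k$ for value 56 → 25 left.
All 6 k$ of Lab Q fit (value 24) → 19 remain.
All 16 k$ of Lab D fit (value 50) → 3 remain.
Fill the last 3 k$ with part of Lab E: 3/18 of it earns 9.

3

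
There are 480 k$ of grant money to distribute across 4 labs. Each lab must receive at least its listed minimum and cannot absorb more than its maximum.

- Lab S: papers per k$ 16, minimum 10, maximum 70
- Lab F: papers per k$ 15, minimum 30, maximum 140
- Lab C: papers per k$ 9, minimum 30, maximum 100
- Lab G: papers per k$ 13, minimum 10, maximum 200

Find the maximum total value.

Meeting every minimum uses 10+30+30+10 = 80 k$, leaving 400.
Rank by papers per k$: Lab S 16 > Lab F 15 > Lab G 13 > Lab C 9.
Give Lab S 60 more to hit its cap of 70 — 340 left.
Lab F: +110 to 140 (cap) — 230 left.
Lab G takes 190 more to reach its cap of 200 — 40 left.
Lab C has room for 70 more but only 40 remain, so it gets 70.
Total = 16×70 + 15×140 + 9×70 + 13×200 = 6450.

6450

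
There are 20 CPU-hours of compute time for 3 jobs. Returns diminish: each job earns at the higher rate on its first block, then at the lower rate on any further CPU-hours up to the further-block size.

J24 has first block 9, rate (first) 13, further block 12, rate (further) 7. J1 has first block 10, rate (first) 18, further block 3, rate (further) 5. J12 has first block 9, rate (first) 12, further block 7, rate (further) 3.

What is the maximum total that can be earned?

Treat each block as its own option and order by rate: J1/tier1 18 > J24/tier1 13 > J12/tier1 12 > J24/tier2 7 > J1/tier2 5 > J12/tier2 3.
J1/tier1 (18): +10 ; 10 left.
J24 tier1 at 13: fill all 9 ; 1 left.
J12 tier1 at 12: only 1 left, fill 1.
Total = 18×10 + 13×9 + 12×1 = 309.

309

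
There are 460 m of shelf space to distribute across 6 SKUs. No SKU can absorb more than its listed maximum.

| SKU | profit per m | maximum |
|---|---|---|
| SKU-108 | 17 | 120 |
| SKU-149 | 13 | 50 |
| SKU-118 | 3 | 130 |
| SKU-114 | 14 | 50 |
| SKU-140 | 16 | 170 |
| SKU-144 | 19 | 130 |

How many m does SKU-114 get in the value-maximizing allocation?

Rank by profit per m: SKU-144 19 > SKU-108 17 > SKU-140 16 > SKU-114 14 > SKU-149 13 > SKU-118 3.
Give SKU-144 130 to hit its cap of 130 — 330 left.
SKU-108: +120 to 120 (cap) — 210 left.
SKU-140: +170 to 170 (cap) — 40 left.
Only 40 left; SKU-114 takes them to reach 40.

40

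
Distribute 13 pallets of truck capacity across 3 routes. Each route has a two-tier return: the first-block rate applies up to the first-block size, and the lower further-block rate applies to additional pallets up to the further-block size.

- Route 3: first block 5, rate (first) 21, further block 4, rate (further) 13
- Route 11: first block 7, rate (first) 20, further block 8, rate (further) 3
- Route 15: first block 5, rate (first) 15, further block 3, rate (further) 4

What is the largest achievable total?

Order all 6 blocks by rate: Route 3/tier1 21 > Route 11/tier1 20 > Route 15/tier1 15 > Route 3/tier2 13 > Route 15/tier2 4 > Route 11/tier2 3.
Fill Route 3 tier1 block (5 at 21) — 8 left.
Route 11 tier1 at 20: fill all 7 — 1 left.
Route 15/tier1: +1 of 5 at 15; pool empty.
Total = 21×5 + 20×7 + 15×1 = 260.

260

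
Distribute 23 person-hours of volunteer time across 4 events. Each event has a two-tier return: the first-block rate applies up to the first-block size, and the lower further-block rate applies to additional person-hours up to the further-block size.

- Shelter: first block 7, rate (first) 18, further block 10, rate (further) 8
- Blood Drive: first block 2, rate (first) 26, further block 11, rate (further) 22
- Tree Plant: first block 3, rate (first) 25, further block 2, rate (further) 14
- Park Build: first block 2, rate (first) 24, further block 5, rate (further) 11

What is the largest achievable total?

Order all 8 blocks by rate: Blood Drive/first 26 > Tree Plant/first 25 > Park Build/first 24 > Blood Drive/second 22 > Shelter/first 18 > Tree Plant/second 14 > Park Build/second 11 > Shelter/second 8.
Blood Drive/first (26): +2 — 21 left.
Tree Plant/first (25): +3 — 18 left.
Park Build first at 24: fill all 2 — 16 left.
Fill Blood Drive second block (11 at 22) — 5 left.
Shelter/first: +5 of 7 at 18; pool empty.
Total = 26×2 + 25×3 + 24×2 + 22×11 + 18×5 = 507.

507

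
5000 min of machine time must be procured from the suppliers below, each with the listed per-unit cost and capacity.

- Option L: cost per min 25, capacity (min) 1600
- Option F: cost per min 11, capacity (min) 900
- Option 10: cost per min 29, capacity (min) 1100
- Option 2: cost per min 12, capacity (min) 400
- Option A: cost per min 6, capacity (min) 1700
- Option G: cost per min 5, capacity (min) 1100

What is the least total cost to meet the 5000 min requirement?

Use suppliers in increasing cost order.
Take 1100 from Option G at 5 → need 3900 more.
Take 1700 from Option A at 6 → need 2200 more.
Option F (11): use full 900 → 1300 min to go.
Option 2 at 12: take all 400 min → 900 still needed.
Take 900 from Option L at 25 to finish.
Option 10: unused.
Cost = 1100×5 + 1700×6 + 900×11 + 400×12 + 900×25 = 52900.

52900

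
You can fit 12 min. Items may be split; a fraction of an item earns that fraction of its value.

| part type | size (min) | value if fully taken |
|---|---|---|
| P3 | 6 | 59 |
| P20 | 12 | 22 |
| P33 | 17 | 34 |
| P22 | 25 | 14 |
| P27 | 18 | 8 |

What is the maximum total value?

71

Rank by value-to-size ratio: P3 59/6≈9.83, P33 34/17≈2, P20 22/12≈1.83, P22 14/25≈0.56, P27 8/18≈0.444.
P3: take in full, 6 min for value 59 → 6 left.
Only 6 min remain; take 6/17 of P33 for value 34×6/17 = 12.
Total value = 71.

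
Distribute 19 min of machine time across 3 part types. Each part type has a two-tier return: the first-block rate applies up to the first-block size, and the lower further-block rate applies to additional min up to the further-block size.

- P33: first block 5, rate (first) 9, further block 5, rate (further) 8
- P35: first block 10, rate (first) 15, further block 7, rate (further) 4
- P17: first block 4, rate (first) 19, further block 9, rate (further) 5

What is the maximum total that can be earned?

271

Order all 6 blocks by rate: P17/T1 19 > P35/T1 15 > P33/T1 9 > P33/T2 8 > P17/T2 5 > P35/T2 4.
P17 T1 at 19: fill all 4 ; 15 left.
P35/T1 (15): +10 ; 5 left.
Fill P33 T1 block (5 at 9) ; 0 left.
Total = 19×4 + 15×10 + 9×5 = 271.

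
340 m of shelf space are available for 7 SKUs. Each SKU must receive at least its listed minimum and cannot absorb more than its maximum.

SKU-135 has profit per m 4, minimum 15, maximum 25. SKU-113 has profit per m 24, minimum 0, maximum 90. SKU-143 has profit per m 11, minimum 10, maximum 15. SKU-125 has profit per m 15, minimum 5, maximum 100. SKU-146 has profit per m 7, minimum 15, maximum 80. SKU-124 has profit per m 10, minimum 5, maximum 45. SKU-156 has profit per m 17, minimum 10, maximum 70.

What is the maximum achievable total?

Meeting every minimum uses 15+0+10+5+15+5+10 = 60 m, leaving 280.
Highest profit per m first: SKU-113 24 > SKU-156 17 > SKU-125 15 > SKU-143 11 > SKU-124 10 > SKU-146 7 > SKU-135 4.
SKU-113 takes 90 more to reach its cap of 90 ; 190 left.
Give SKU-156 60 more to hit its cap of 70 ; 130 left.
SKU-125: +95 to 100 (cap) ; 35 left.
SKU-143 takes 5 more to reach its cap of 15 ; 30 left.
SKU-124: +30 (room for 40) → 35. Pool exhausted.
Total = 4×15 + 24×90 + 11×15 + 15×100 + 7×15 + 10×35 + 17×70 = 5530.

5530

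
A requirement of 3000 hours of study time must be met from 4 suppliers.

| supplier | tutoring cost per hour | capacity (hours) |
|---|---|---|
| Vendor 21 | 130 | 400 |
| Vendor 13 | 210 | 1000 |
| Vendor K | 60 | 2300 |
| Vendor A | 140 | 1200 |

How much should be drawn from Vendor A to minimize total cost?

300

Fill from the cheapest supplier first.
Vendor K at 60: take all 2300 hours ; 700 still needed.
Vendor 21 (130): use full 400 ; 300 hours to go.
Vendor A (140): take the remaining 300 ; done.
Vendor 13: unused.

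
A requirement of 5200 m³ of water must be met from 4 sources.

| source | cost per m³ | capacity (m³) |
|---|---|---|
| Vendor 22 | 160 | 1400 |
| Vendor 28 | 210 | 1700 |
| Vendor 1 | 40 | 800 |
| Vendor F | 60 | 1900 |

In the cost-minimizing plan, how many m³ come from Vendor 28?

Fill from the cheapest source first.
Vendor 1 (40): use full 800 — 4400 m³ to go.
Vendor F at 60: take all 1900 m³ — 2500 still needed.
Take 1400 from Vendor 22 at 160 — need 1100 more.
Vendor 28 at 210: take 1100 of its 1700 — requirement met.

1100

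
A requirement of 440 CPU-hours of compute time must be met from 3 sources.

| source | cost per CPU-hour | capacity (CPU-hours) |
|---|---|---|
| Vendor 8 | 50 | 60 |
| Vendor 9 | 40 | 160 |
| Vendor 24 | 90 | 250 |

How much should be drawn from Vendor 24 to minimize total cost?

220

Use sources in increasing cost order.
Vendor 9 (40): use full 160 — 280 CPU-hours to go.
Vendor 8 at 50: take all 60 CPU-hours — 220 still needed.
Vendor 24 (90): take the remaining 220 — done.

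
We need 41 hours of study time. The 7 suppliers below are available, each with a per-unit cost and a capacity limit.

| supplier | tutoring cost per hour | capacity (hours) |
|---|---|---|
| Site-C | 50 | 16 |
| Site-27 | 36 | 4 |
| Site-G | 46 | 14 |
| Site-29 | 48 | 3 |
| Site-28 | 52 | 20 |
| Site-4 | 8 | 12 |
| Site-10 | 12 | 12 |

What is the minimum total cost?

982

Use suppliers in increasing cost order.
Take 12 from Site-4 at 8 — need 29 more.
Site-10 at 12: take all 12 hours — 17 still needed.
Site-27 (36): use full 4 — 13 hours to go.
Site-G at 46: take 13 of its 14 — requirement met.
Site-29, Site-C, Site-28: unused.
Cost = 12×8 + 12×12 + 4×36 + 13×46 = 982.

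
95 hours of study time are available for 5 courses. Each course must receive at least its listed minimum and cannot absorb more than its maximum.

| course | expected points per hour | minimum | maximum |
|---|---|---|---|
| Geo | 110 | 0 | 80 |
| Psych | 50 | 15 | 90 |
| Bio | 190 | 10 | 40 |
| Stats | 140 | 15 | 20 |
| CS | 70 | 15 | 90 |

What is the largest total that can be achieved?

Meeting every minimum uses 0+15+10+15+15 = 55 hours, leaving 40.
Order the courses by expected points per hour: Bio 190 > Stats 140 > Geo 110 > CS 70 > Psych 50.
Bio: +30 to 40 (cap) → 10 left.
Stats takes 5 more to reach its cap of 20 → 5 left.
Geo has room for 80 more but only 5 remain, so it gets 5.
Total = 110×5 + 50×15 + 190×40 + 140×20 + 70×15 = 12750.

12750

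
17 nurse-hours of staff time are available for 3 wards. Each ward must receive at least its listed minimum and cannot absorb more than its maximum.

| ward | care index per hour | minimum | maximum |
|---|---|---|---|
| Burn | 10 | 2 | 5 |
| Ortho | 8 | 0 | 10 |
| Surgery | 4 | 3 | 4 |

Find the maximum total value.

134

Meeting every minimum uses 2+0+3 = 5 nurse-hours, leaving 12.
Highest care index per hour first: Burn 10 > Ortho 8 > Surgery 4.
Burn: +3 to 5 (cap) ; 9 left.
Ortho has room for 10 more but only 9 remain, so it gets 9.
Total = 10×5 + 8×9 + 4×3 = 134.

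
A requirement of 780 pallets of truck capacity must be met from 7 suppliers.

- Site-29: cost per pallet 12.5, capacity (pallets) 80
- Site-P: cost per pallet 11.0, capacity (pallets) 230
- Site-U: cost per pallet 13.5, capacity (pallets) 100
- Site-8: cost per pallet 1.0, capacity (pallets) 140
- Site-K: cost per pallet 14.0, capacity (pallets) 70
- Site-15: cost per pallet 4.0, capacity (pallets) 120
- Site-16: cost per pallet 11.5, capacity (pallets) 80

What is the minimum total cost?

6840

Cheapest first:
Site-8 at 1.0: take all 140 pallets ; 640 still needed.
Take 120 from Site-15 at 4.0 ; need 520 more.
Take 230 from Site-P at 11.0 ; need 290 more.
Site-16 (11.5): use full 80 ; 210 pallets to go.
Site-29 at 12.5: take all 80 pallets ; 130 still needed.
Site-U (13.5): use full 100 ; 30 pallets to go.
Site-K at 14.0: take 30 of its 70 ; requirement met.
Cost = 140×1.0 + 120×4.0 + 230×11.0 + 80×11.5 + 80×12.5 + 100×13.5 + 30×14.0 = 6840.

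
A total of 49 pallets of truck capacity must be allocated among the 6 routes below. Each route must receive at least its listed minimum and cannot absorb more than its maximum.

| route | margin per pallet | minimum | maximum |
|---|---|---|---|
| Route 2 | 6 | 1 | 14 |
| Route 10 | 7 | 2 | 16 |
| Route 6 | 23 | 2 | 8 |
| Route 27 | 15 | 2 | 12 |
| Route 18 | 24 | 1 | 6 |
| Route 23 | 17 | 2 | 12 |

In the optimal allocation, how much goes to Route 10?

10

Meeting every minimum uses 1+2+2+2+1+2 = 10 pallets, leaving 39.
Order the routes by margin per pallet: Route 18 24 > Route 6 23 > Route 23 17 > Route 27 15 > Route 10 7 > Route 2 6.
Route 18 takes 5 more to reach its cap of 6 — 34 left.
Route 6 takes 6 more to reach its cap of 8 — 28 left.
Route 23 takes 10 more to reach its cap of 12 — 18 left.
Route 27 takes 10 more to reach its cap of 12 — 8 left.
Only 8 left; Route 10 takes them to reach 10.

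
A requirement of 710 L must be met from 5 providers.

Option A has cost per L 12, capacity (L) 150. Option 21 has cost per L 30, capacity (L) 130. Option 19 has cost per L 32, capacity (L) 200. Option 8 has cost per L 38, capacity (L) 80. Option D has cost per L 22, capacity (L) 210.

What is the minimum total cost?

Cheapest first:
Option A at 12: take all 150 L ; 560 still needed.
Take 210 from Option D at 22 ; need 350 more.
Option 21 (30): use full 130 ; 220 L to go.
Take 200 from Option 19 at 32 ; need 20 more.
Option 8 at 38: take 20 of its 80 ; requirement met.
Cost = 150×12 + 210×22 + 130×30 + 200×32 + 20×38 = 17480.

17480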